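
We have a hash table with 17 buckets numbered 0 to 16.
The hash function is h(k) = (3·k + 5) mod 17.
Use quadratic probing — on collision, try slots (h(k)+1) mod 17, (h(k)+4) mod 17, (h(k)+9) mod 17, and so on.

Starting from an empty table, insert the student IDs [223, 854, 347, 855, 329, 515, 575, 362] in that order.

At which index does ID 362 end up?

223 hashes to 11; slot 11 is free => place at 11.
854 hashes to 0; slot 0 is free => place at 0.
347 hashes to 9; slot 9 is free => place at 9.
855 hashes to 3; slot 3 is free => place at 3.
329 hashes to 6; slot 6 is free => place at 6.
515 hashes to 3; 3 taken => place at 4.
575 hashes to 13; slot 13 is free => place at 13.
362 hashes to 3; 3,4 taken => place at 7.
Table: [854, -, -, 855, 515, -, 329, 362, -, 347, -, 223, -, 575, -, -, -]

7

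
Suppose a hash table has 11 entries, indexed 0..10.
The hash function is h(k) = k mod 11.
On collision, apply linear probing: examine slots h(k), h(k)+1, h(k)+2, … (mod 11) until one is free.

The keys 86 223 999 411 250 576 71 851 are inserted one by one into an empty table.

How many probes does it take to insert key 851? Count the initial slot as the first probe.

Insert 86: h=9, slot 9 empty → index 9.
Insert 223: h=3, slot 3 empty → index 3.
Insert 999: h=9, slot 9 occupied → index 10.
Insert 411: h=4, slot 4 empty → index 4.
Insert 250: h=8, slot 8 empty → index 8.
Insert 576: h=4, slot 4 occupied → index 5.
Insert 71: h=5, slot 5 occupied → index 6.
Insert 851: h=4, slots 4,5,6 occupied → index 7.
Table: [∅, ∅, ∅, 223, 411, 576, 71, 851, 250, 86, 999]

4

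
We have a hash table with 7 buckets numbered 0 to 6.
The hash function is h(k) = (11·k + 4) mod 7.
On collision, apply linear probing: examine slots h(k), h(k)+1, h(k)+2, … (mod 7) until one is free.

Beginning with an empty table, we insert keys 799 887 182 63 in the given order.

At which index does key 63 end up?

799 hashes to 1; slot 1 is free => place at 1.
887 hashes to 3; slot 3 is free => place at 3.
182 hashes to 4; slot 4 is free => place at 4.
63 hashes to 4; 4 taken => place at 5.
Table: [∅, 799, ∅, 887, 182, 63, ∅]

5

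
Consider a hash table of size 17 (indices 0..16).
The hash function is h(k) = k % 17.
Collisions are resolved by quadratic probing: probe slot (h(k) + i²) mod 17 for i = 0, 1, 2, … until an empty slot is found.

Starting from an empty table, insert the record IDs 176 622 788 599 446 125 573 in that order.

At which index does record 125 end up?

15

176: h=6 -> slot 6
622: h=10 -> slot 10
788: h=6, probe 6,7 -> slot 7
599: h=4 -> slot 4
446: h=4, probe 4,5 -> slot 5
125: h=6, probe 6,7,10,15 -> slot 15
573: h=12 -> slot 12
Table: [_, _, _, _, 599, 446, 176, 788, _, _, 622, _, 573, _, _, 125, _]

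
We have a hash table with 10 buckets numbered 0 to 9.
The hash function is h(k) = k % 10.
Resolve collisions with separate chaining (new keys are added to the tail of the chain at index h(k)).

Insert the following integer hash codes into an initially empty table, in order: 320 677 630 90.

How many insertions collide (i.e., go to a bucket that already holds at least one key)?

2

320 → bucket 0
677 → bucket 7
630 → bucket 0 (collision)
90 → bucket 0 (collision)
Final buckets:
0: 320 -> 630 -> 90
1: —
2: —
3: —
4: —
5: —
6: —
7: 677
8: —
9: —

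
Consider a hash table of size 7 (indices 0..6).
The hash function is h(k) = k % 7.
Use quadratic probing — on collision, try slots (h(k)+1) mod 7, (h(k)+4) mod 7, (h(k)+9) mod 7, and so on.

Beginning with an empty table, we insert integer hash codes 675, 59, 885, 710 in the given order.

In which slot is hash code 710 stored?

Insert 675: h=3, slot 3 empty => index 3.
Insert 59: h=3, slot 3 occupied => index 4.
Insert 885: h=3, slots 3,4 occupied => index 0.
Insert 710: h=3, slots 3,4,0 occupied => index 5.
Table: [885, ., ., 675, 59, 710, .]

5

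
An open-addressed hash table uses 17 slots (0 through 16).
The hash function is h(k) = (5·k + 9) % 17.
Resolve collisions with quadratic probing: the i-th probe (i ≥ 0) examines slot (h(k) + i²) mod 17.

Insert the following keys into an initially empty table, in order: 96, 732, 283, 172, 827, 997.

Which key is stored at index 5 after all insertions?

96 hashes to 13; slot 13 is free => place at 13.
732 hashes to 14; slot 14 is free => place at 14.
283 hashes to 13; 13,14 taken => place at 0.
172 hashes to 2; slot 2 is free => place at 2.
827 hashes to 13; 13,14,0 taken => place at 5.
997 hashes to 13; 13,14,0,5 taken => place at 12.
Table: [283, -, 172, -, -, 827, -, -, -, -, -, -, 997, 96, 732, -, -]

827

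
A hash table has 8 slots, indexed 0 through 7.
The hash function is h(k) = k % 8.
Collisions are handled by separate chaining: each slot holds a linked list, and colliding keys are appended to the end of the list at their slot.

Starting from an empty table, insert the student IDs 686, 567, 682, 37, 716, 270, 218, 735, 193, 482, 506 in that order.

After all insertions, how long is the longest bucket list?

4

686 -> bucket 6
567 -> bucket 7
682 -> bucket 2
37 -> bucket 5
716 -> bucket 4
270 -> bucket 6 (collision)
218 -> bucket 2 (collision)
735 -> bucket 7 (collision)
193 -> bucket 1
482 -> bucket 2 (collision)
506 -> bucket 2 (collision)
Final buckets:
0: ∅
1: 193
2: 682 -> 218 -> 482 -> 506
3: ∅
4: 716
5: 37
6: 686 -> 270
7: 567 -> 735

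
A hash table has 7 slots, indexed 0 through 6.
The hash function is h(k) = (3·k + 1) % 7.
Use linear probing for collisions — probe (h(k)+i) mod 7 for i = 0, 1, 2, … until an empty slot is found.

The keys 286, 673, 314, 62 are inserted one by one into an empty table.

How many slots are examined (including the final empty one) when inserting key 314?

2

Insert 286: h=5, slot 5 empty -> index 5.
Insert 673: h=4, slot 4 empty -> index 4.
Insert 314: h=5, slot 5 occupied -> index 6.
Insert 62: h=5, slots 5,6 occupied -> index 0.
Table: [62, -, -, -, 673, 286, 314]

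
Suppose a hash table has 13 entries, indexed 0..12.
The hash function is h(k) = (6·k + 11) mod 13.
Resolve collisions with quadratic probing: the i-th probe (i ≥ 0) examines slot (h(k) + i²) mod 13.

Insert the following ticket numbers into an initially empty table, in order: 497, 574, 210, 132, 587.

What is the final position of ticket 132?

1

497 hashes to 3; slot 3 is free -> place at 3.
574 hashes to 10; slot 10 is free -> place at 10.
210 hashes to 10; 10 taken -> place at 11.
132 hashes to 10; 10,11 taken -> place at 1.
587 hashes to 10; 10,11,1 taken -> place at 6.
Table: [—, 132, —, 497, —, —, 587, —, —, —, 574, 210, —]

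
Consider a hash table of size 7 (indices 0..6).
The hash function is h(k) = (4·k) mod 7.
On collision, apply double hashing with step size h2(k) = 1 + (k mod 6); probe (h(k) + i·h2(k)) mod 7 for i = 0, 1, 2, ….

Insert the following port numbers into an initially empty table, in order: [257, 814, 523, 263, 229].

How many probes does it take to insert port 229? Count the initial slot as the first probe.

4

257 hashes to 6; slot 6 is free → place at 6.
814 hashes to 1; slot 1 is free → place at 1.
523 hashes to 6, h2=2; 6,1 taken → place at 3.
263 hashes to 2; slot 2 is free → place at 2.
229 hashes to 6, h2=2; 6,1,3 taken → place at 5.
Table: [-, 814, 263, 523, -, 229, 257]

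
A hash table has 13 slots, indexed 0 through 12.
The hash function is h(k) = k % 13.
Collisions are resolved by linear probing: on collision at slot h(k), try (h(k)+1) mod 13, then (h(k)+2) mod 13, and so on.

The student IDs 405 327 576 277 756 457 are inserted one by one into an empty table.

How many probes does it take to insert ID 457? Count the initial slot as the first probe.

6

Insert 405: h=2, slot 2 empty -> index 2.
Insert 327: h=2, slot 2 occupied -> index 3.
Insert 576: h=4, slot 4 empty -> index 4.
Insert 277: h=4, slot 4 occupied -> index 5.
Insert 756: h=2, slots 2,3,4,5 occupied -> index 6.
Insert 457: h=2, slots 2,3,4,5,6 occupied -> index 7.
Table: [—, —, 405, 327, 576, 277, 756, 457, —, —, —, —, —]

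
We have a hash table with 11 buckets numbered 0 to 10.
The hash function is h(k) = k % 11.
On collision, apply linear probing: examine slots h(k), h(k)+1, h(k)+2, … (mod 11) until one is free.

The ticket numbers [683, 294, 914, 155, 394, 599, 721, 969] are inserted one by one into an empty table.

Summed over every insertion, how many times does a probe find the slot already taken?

Insert 683: h=1, slot 1 empty → index 1.
Insert 294: h=8, slot 8 empty → index 8.
Insert 914: h=1, slot 1 occupied → index 2.
Insert 155: h=1, slots 1,2 occupied → index 3.
Insert 394: h=9, slot 9 empty → index 9.
Insert 599: h=5, slot 5 empty → index 5.
Insert 721: h=6, slot 6 empty → index 6.
Insert 969: h=1, slots 1,2,3 occupied → index 4.
Table: [∅, 683, 914, 155, 969, 599, 721, ∅, 294, 394, ∅]

6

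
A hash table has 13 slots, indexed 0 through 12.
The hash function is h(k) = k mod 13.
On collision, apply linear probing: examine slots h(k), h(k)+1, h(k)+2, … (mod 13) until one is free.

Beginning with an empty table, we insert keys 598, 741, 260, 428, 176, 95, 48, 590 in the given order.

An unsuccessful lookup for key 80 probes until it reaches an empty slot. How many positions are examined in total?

Insert 598: h=0, slot 0 empty => index 0.
Insert 741: h=0, slot 0 occupied => index 1.
Insert 260: h=0, slots 0,1 occupied => index 2.
Insert 428: h=12, slot 12 empty => index 12.
Insert 176: h=7, slot 7 empty => index 7.
Insert 95: h=4, slot 4 empty => index 4.
Insert 48: h=9, slot 9 empty => index 9.
Insert 590: h=5, slot 5 empty => index 5.
Table: [598, 741, 260, _, 95, 590, _, 176, _, 48, _, _, 428]
Lookup 80: h=2, probe 2,3 → slot 3 empty, not found.

2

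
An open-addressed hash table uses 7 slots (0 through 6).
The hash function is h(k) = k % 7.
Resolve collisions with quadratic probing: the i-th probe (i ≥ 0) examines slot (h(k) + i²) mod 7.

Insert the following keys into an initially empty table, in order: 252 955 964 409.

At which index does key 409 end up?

Insert 252: h=0, slot 0 empty => index 0.
Insert 955: h=3, slot 3 empty => index 3.
Insert 964: h=5, slot 5 empty => index 5.
Insert 409: h=3, slot 3 occupied => index 4.
Table: [252, ∅, ∅, 955, 409, 964, ∅]

4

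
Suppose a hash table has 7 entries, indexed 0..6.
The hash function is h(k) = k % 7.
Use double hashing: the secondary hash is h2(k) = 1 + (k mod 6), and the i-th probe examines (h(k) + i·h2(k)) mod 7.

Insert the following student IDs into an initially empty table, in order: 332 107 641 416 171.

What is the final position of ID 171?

332 hashes to 3; slot 3 is free -> place at 3.
107 hashes to 2; slot 2 is free -> place at 2.
641 hashes to 4; slot 4 is free -> place at 4.
416 hashes to 3, h2=3; 3 taken -> place at 6.
171 hashes to 3, h2=4; 3 taken -> place at 0.
Table: [171, -, 107, 332, 641, -, 416]

0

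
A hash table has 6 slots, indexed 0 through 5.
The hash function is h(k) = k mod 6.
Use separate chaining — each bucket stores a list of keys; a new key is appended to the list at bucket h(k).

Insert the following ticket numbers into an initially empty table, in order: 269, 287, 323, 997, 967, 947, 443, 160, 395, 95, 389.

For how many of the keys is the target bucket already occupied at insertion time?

Insert 269: h=5, bucket 5 empty -> new chain.
Insert 287: h=5, bucket 5 nonempty -> append to chain.
Insert 323: h=5, bucket 5 nonempty -> append to chain.
Insert 997: h=1, bucket 1 empty -> new chain.
Insert 967: h=1, bucket 1 nonempty -> append to chain.
Insert 947: h=5, bucket 5 nonempty -> append to chain.
Insert 443: h=5, bucket 5 nonempty -> append to chain.
Insert 160: h=4, bucket 4 empty -> new chain.
Insert 395: h=5, bucket 5 nonempty -> append to chain.
Insert 95: h=5, bucket 5 nonempty -> append to chain.
Insert 389: h=5, bucket 5 nonempty -> append to chain.
Final buckets:
0: —
1: 997 -> 967
2: —
3: —
4: 160
5: 269 -> 287 -> 323 -> 947 -> 443 -> 395 -> 95 -> 389

8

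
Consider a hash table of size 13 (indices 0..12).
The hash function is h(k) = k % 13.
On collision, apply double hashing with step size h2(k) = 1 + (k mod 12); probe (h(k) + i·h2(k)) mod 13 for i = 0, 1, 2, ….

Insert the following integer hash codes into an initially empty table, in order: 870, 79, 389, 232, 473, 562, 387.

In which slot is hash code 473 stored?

4

Insert 870: h=12, slot 12 empty -> index 12.
Insert 79: h=1, slot 1 empty -> index 1.
Insert 389: h=12, h2=6, slot 12 occupied -> index 5.
Insert 232: h=11, slot 11 empty -> index 11.
Insert 473: h=5, h2=6, slots 5,11 occupied -> index 4.
Insert 562: h=3, slot 3 empty -> index 3.
Insert 387: h=10, slot 10 empty -> index 10.
Table: [-, 79, -, 562, 473, 389, -, -, -, -, 387, 232, 870]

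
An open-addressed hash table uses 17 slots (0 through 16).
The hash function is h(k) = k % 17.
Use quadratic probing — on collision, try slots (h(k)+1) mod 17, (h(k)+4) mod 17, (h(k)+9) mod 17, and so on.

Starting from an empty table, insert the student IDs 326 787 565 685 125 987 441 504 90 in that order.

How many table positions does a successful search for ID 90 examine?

326 hashes to 3; slot 3 is free => place at 3.
787 hashes to 5; slot 5 is free => place at 5.
565 hashes to 4; slot 4 is free => place at 4.
685 hashes to 5; 5 taken => place at 6.
125 hashes to 6; 6 taken => place at 7.
987 hashes to 1; slot 1 is free => place at 1.
441 hashes to 16; slot 16 is free => place at 16.
504 hashes to 11; slot 11 is free => place at 11.
90 hashes to 5; 5,6 taken => place at 9.
Table: [_, 987, _, 326, 565, 787, 685, 125, _, 90, _, 504, _, _, _, _, 441]
Lookup 90: h=5, probe 5,6,9 → found at 9.

3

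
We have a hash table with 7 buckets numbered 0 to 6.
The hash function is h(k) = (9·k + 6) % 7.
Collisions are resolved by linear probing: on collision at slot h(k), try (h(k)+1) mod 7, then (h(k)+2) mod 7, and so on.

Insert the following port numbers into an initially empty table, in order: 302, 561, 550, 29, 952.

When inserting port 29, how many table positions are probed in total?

3

302 hashes to 1; slot 1 is free => place at 1.
561 hashes to 1; 1 taken => place at 2.
550 hashes to 0; slot 0 is free => place at 0.
29 hashes to 1; 1,2 taken => place at 3.
952 hashes to 6; slot 6 is free => place at 6.
Table: [550, 302, 561, 29, ∅, ∅, 952]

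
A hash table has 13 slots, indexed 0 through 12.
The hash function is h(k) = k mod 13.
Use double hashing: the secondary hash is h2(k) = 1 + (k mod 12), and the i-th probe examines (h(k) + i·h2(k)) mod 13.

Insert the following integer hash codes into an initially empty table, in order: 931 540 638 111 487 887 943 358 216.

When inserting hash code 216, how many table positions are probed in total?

2

Insert 931: h=8, slot 8 empty → index 8.
Insert 540: h=7, slot 7 empty → index 7.
Insert 638: h=1, slot 1 empty → index 1.
Insert 111: h=7, h2=4, slot 7 occupied → index 11.
Insert 487: h=6, slot 6 empty → index 6.
Insert 887: h=3, slot 3 empty → index 3.
Insert 943: h=7, h2=8, slot 7 occupied → index 2.
Insert 358: h=7, h2=11, slot 7 occupied → index 5.
Insert 216: h=8, h2=1, slot 8 occupied → index 9.
Table: [., 638, 943, 887, ., 358, 487, 540, 931, 216, ., 111, .]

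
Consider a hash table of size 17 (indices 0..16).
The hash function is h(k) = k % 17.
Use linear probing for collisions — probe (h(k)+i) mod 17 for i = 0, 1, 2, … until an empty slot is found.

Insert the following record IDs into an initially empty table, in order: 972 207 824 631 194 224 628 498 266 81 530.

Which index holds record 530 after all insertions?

972 hashes to 3; slot 3 is free -> place at 3.
207 hashes to 3; 3 taken -> place at 4.
824 hashes to 8; slot 8 is free -> place at 8.
631 hashes to 2; slot 2 is free -> place at 2.
194 hashes to 7; slot 7 is free -> place at 7.
224 hashes to 3; 3,4 taken -> place at 5.
628 hashes to 16; slot 16 is free -> place at 16.
498 hashes to 5; 5 taken -> place at 6.
266 hashes to 11; slot 11 is free -> place at 11.
81 hashes to 13; slot 13 is free -> place at 13.
530 hashes to 3; 3,4,5,6,7,8 taken -> place at 9.
Table: [-, -, 631, 972, 207, 224, 498, 194, 824, 530, -, 266, -, 81, -, -, 628]

9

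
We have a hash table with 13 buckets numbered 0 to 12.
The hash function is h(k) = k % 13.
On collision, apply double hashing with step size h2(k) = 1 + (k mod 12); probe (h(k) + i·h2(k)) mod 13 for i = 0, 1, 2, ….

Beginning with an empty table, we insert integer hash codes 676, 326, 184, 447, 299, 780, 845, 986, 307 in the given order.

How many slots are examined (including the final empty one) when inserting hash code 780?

4

676: h=0 → slot 0
326: h=1 → slot 1
184: h=2 → slot 2
447: h=5 → slot 5
299: h=0, h2=12, probe 0,12 → slot 12
780: h=0, h2=1, probe 0,1,2,3 → slot 3
845: h=0, h2=6, probe 0,6 → slot 6
986: h=11 → slot 11
307: h=8 → slot 8
Table: [676, 326, 184, 780, ∅, 447, 845, ∅, 307, ∅, ∅, 986, 299]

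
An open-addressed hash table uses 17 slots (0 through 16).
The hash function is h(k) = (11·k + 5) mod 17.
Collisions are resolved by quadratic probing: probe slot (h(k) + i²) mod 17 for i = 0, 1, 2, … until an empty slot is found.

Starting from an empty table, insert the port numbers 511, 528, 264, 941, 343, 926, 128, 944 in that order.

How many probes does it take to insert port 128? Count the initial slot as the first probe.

3

511 hashes to 16; slot 16 is free → place at 16.
528 hashes to 16; 16 taken → place at 0.
264 hashes to 2; slot 2 is free → place at 2.
941 hashes to 3; slot 3 is free → place at 3.
343 hashes to 4; slot 4 is free → place at 4.
926 hashes to 8; slot 8 is free → place at 8.
128 hashes to 2; 2,3 taken → place at 6.
944 hashes to 2; 2,3,6 taken → place at 11.
Table: [528, -, 264, 941, 343, -, 128, -, 926, -, -, 944, -, -, -, -, 511]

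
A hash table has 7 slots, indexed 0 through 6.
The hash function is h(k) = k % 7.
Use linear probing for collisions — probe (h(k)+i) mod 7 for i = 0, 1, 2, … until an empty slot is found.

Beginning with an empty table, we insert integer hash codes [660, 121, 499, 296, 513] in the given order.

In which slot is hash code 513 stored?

6

660 hashes to 2; slot 2 is free -> place at 2.
121 hashes to 2; 2 taken -> place at 3.
499 hashes to 2; 2,3 taken -> place at 4.
296 hashes to 2; 2,3,4 taken -> place at 5.
513 hashes to 2; 2,3,4,5 taken -> place at 6.
Table: [., ., 660, 121, 499, 296, 513]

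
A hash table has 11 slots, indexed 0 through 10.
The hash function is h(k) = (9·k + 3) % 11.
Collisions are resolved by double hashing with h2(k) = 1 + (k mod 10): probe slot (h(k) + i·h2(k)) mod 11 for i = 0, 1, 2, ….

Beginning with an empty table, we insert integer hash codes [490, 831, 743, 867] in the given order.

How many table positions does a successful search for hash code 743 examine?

2

490: h=2 => slot 2
831: h=2, h2=2, probe 2,4 => slot 4
743: h=2, h2=4, probe 2,6 => slot 6
867: h=7 => slot 7
Table: [—, —, 490, —, 831, —, 743, 867, —, —, —]
Lookup 743: h=2, h2=4, probe 2,6 → found at 6.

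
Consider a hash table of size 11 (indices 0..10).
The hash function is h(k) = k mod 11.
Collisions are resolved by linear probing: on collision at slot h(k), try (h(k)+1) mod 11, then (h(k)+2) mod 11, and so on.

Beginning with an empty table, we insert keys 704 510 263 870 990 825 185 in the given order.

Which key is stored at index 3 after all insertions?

704: h=0 → slot 0
510: h=4 → slot 4
263: h=10 → slot 10
870: h=1 → slot 1
990: h=0, probe 0,1,2 → slot 2
825: h=0, probe 0,1,2,3 → slot 3
185: h=9 → slot 9
Table: [704, 870, 990, 825, 510, ., ., ., ., 185, 263]

825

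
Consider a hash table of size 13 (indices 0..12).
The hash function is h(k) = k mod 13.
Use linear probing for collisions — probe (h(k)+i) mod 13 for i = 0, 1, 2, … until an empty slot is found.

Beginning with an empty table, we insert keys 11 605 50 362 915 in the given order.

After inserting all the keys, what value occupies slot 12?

50

11: h=11 => slot 11
605: h=7 => slot 7
50: h=11, probe 11,12 => slot 12
362: h=11, probe 11,12,0 => slot 0
915: h=5 => slot 5
Table: [362, —, —, —, —, 915, —, 605, —, —, —, 11, 50]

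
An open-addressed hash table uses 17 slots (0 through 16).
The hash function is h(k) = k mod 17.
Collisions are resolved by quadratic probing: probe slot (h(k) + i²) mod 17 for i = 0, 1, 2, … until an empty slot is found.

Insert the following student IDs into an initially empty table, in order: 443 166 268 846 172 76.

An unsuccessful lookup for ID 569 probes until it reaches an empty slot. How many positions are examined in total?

2

Insert 443: h=1, slot 1 empty → index 1.
Insert 166: h=13, slot 13 empty → index 13.
Insert 268: h=13, slot 13 occupied → index 14.
Insert 846: h=13, slots 13,14 occupied → index 0.
Insert 172: h=2, slot 2 empty → index 2.
Insert 76: h=8, slot 8 empty → index 8.
Table: [846, 443, 172, ., ., ., ., ., 76, ., ., ., ., 166, 268, ., .]
Lookup 569: h=8, probe 8,9 → slot 9 empty, not found.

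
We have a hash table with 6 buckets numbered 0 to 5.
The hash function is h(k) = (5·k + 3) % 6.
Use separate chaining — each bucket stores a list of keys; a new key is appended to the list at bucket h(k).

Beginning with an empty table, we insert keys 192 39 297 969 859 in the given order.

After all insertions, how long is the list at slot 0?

192 → bucket 3
39 → bucket 0
297 → bucket 0 (collision)
969 → bucket 0 (collision)
859 → bucket 2
Final buckets:
0: 39 -> 297 -> 969
1: .
2: 859
3: 192
4: .
5: .

3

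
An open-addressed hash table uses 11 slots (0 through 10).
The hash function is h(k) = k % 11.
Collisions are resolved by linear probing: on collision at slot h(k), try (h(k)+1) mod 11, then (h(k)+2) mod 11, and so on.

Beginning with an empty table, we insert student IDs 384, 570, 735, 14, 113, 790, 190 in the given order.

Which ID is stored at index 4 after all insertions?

384 hashes to 10; slot 10 is free → place at 10.
570 hashes to 9; slot 9 is free → place at 9.
735 hashes to 9; 9,10 taken → place at 0.
14 hashes to 3; slot 3 is free → place at 3.
113 hashes to 3; 3 taken → place at 4.
790 hashes to 9; 9,10,0 taken → place at 1.
190 hashes to 3; 3,4 taken → place at 5.
Table: [735, 790, —, 14, 113, 190, —, —, —, 570, 384]

113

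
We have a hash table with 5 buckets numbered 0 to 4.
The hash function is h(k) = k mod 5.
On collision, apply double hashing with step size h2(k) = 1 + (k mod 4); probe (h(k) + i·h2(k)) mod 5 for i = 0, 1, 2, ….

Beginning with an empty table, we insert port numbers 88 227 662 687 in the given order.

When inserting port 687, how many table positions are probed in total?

2

88 hashes to 3; slot 3 is free -> place at 3.
227 hashes to 2; slot 2 is free -> place at 2.
662 hashes to 2, h2=3; 2 taken -> place at 0.
687 hashes to 2, h2=4; 2 taken -> place at 1.
Table: [662, 687, 227, 88, -]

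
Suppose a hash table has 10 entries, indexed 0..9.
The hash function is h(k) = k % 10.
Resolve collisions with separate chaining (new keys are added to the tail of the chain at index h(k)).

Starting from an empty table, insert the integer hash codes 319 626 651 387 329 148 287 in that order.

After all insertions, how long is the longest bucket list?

Insert 319: h=9, bucket 9 empty -> new chain.
Insert 626: h=6, bucket 6 empty -> new chain.
Insert 651: h=1, bucket 1 empty -> new chain.
Insert 387: h=7, bucket 7 empty -> new chain.
Insert 329: h=9, bucket 9 nonempty -> append to chain.
Insert 148: h=8, bucket 8 empty -> new chain.
Insert 287: h=7, bucket 7 nonempty -> append to chain.
Final buckets:
0: _
1: 651
2: _
3: _
4: _
5: _
6: 626
7: 387 -> 287
8: 148
9: 319 -> 329

2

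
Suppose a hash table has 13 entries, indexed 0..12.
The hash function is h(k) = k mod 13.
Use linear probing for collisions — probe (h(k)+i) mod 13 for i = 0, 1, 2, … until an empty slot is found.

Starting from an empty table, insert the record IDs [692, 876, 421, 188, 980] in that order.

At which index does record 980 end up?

8

692 hashes to 3; slot 3 is free -> place at 3.
876 hashes to 5; slot 5 is free -> place at 5.
421 hashes to 5; 5 taken -> place at 6.
188 hashes to 6; 6 taken -> place at 7.
980 hashes to 5; 5,6,7 taken -> place at 8.
Table: [∅, ∅, ∅, 692, ∅, 876, 421, 188, 980, ∅, ∅, ∅, ∅]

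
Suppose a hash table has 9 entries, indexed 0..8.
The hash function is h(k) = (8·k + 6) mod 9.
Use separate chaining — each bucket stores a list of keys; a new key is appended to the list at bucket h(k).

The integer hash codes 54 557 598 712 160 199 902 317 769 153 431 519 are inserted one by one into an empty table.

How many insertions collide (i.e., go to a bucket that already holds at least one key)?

54 → bucket 6
557 → bucket 7
598 → bucket 2
712 → bucket 5
160 → bucket 8
199 → bucket 5 (collision)
902 → bucket 4
317 → bucket 4 (collision)
769 → bucket 2 (collision)
153 → bucket 6 (collision)
431 → bucket 7 (collision)
519 → bucket 0
Final buckets:
0: 519
1: -
2: 598 -> 769
3: -
4: 902 -> 317
5: 712 -> 199
6: 54 -> 153
7: 557 -> 431
8: 160

5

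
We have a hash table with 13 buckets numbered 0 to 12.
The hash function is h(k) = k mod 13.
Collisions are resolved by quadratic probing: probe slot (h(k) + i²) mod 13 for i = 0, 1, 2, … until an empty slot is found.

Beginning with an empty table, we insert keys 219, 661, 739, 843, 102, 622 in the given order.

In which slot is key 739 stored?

Insert 219: h=11, slot 11 empty → index 11.
Insert 661: h=11, slot 11 occupied → index 12.
Insert 739: h=11, slots 11,12 occupied → index 2.
Insert 843: h=11, slots 11,12,2 occupied → index 7.
Insert 102: h=11, slots 11,12,2,7 occupied → index 1.
Insert 622: h=11, slots 11,12,2,7,1 occupied → index 10.
Table: [., 102, 739, ., ., ., ., 843, ., ., 622, 219, 661]

2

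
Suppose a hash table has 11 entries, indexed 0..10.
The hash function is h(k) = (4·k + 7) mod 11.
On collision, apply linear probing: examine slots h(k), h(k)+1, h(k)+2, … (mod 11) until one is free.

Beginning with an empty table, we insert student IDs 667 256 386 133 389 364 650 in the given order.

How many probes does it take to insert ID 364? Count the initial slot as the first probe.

5

667 hashes to 2; slot 2 is free → place at 2.
256 hashes to 8; slot 8 is free → place at 8.
386 hashes to 0; slot 0 is free → place at 0.
133 hashes to 0; 0 taken → place at 1.
389 hashes to 1; 1,2 taken → place at 3.
364 hashes to 0; 0,1,2,3 taken → place at 4.
650 hashes to 0; 0,1,2,3,4 taken → place at 5.
Table: [386, 133, 667, 389, 364, 650, ∅, ∅, 256, ∅, ∅]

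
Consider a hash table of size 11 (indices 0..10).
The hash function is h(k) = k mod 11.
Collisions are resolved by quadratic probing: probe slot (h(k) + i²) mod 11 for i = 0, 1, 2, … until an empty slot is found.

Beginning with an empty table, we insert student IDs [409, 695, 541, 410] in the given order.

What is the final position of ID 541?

6

Insert 409: h=2, slot 2 empty → index 2.
Insert 695: h=2, slot 2 occupied → index 3.
Insert 541: h=2, slots 2,3 occupied → index 6.
Insert 410: h=3, slot 3 occupied → index 4.
Table: [∅, ∅, 409, 695, 410, ∅, 541, ∅, ∅, ∅, ∅]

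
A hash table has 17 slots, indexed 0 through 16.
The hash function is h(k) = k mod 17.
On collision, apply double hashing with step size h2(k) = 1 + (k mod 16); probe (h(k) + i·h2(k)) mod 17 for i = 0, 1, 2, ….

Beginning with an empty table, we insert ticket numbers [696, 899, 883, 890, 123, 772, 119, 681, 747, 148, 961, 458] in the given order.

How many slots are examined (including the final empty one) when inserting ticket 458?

2

696 hashes to 16; slot 16 is free => place at 16.
899 hashes to 15; slot 15 is free => place at 15.
883 hashes to 16, h2=4; 16 taken => place at 3.
890 hashes to 6; slot 6 is free => place at 6.
123 hashes to 4; slot 4 is free => place at 4.
772 hashes to 7; slot 7 is free => place at 7.
119 hashes to 0; slot 0 is free => place at 0.
681 hashes to 1; slot 1 is free => place at 1.
747 hashes to 16, h2=12; 16 taken => place at 11.
148 hashes to 12; slot 12 is free => place at 12.
961 hashes to 9; slot 9 is free => place at 9.
458 hashes to 16, h2=11; 16 taken => place at 10.
Table: [119, 681, ∅, 883, 123, ∅, 890, 772, ∅, 961, 458, 747, 148, ∅, ∅, 899, 696]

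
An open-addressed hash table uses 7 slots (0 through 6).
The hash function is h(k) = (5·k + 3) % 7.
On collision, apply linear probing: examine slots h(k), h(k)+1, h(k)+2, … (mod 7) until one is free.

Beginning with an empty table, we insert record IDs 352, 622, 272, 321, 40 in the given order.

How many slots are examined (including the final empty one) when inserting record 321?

4

352: h=6 => slot 6
622: h=5 => slot 5
272: h=5, probe 5,6,0 => slot 0
321: h=5, probe 5,6,0,1 => slot 1
40: h=0, probe 0,1,2 => slot 2
Table: [272, 321, 40, —, —, 622, 352]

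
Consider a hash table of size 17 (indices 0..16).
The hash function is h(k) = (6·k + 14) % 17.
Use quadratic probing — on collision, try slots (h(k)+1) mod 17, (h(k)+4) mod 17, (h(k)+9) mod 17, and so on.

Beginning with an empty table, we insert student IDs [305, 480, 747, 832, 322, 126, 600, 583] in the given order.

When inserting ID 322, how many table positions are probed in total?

4

305 hashes to 8; slot 8 is free => place at 8.
480 hashes to 4; slot 4 is free => place at 4.
747 hashes to 8; 8 taken => place at 9.
832 hashes to 8; 8,9 taken => place at 12.
322 hashes to 8; 8,9,12 taken => place at 0.
126 hashes to 5; slot 5 is free => place at 5.
600 hashes to 10; slot 10 is free => place at 10.
583 hashes to 10; 10 taken => place at 11.
Table: [322, —, —, —, 480, 126, —, —, 305, 747, 600, 583, 832, —, —, —, —]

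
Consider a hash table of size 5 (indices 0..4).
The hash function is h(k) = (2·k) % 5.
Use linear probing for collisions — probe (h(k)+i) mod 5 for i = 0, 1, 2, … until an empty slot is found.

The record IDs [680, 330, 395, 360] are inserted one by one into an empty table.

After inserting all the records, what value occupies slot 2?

680: h=0 => slot 0
330: h=0, probe 0,1 => slot 1
395: h=0, probe 0,1,2 => slot 2
360: h=0, probe 0,1,2,3 => slot 3
Table: [680, 330, 395, 360, -]

395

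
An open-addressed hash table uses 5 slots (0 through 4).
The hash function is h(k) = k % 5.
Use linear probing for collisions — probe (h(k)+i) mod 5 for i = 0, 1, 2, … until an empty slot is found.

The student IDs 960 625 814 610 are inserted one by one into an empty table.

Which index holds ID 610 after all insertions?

2

960: h=0 => slot 0
625: h=0, probe 0,1 => slot 1
814: h=4 => slot 4
610: h=0, probe 0,1,2 => slot 2
Table: [960, 625, 610, -, 814]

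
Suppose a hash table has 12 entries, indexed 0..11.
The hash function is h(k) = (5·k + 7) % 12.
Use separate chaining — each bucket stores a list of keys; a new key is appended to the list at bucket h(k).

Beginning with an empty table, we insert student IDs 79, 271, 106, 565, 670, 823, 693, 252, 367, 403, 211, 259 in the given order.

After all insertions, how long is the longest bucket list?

Insert 79: h=6, bucket 6 empty → new chain.
Insert 271: h=6, bucket 6 nonempty → append to chain.
Insert 106: h=9, bucket 9 empty → new chain.
Insert 565: h=0, bucket 0 empty → new chain.
Insert 670: h=9, bucket 9 nonempty → append to chain.
Insert 823: h=6, bucket 6 nonempty → append to chain.
Insert 693: h=4, bucket 4 empty → new chain.
Insert 252: h=7, bucket 7 empty → new chain.
Insert 367: h=6, bucket 6 nonempty → append to chain.
Insert 403: h=6, bucket 6 nonempty → append to chain.
Insert 211: h=6, bucket 6 nonempty → append to chain.
Insert 259: h=6, bucket 6 nonempty → append to chain.
Final buckets:
0: 565
1: -
2: -
3: -
4: 693
5: -
6: 79 -> 271 -> 823 -> 367 -> 403 -> 211 -> 259
7: 252
8: -
9: 106 -> 670
10: -
11: -

7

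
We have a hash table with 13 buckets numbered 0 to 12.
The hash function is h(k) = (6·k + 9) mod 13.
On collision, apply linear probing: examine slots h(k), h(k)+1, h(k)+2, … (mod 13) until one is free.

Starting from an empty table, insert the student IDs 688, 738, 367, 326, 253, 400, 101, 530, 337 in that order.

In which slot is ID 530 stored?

Insert 688: h=3, slot 3 empty => index 3.
Insert 738: h=4, slot 4 empty => index 4.
Insert 367: h=1, slot 1 empty => index 1.
Insert 326: h=2, slot 2 empty => index 2.
Insert 253: h=6, slot 6 empty => index 6.
Insert 400: h=4, slot 4 occupied => index 5.
Insert 101: h=4, slots 4,5,6 occupied => index 7.
Insert 530: h=4, slots 4,5,6,7 occupied => index 8.
Insert 337: h=3, slots 3,4,5,6,7,8 occupied => index 9.
Table: [∅, 367, 326, 688, 738, 400, 253, 101, 530, 337, ∅, ∅, ∅]

8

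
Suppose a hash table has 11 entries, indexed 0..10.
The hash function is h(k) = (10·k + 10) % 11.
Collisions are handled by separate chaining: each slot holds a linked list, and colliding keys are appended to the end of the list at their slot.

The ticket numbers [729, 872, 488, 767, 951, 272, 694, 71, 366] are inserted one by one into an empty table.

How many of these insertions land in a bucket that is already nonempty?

4

729 → bucket 7
872 → bucket 7 (collision)
488 → bucket 6
767 → bucket 2
951 → bucket 5
272 → bucket 2 (collision)
694 → bucket 9
71 → bucket 5 (collision)
366 → bucket 7 (collision)
Final buckets:
0: .
1: .
2: 767 -> 272
3: .
4: .
5: 951 -> 71
6: 488
7: 729 -> 872 -> 366
8: .
9: 694
10: .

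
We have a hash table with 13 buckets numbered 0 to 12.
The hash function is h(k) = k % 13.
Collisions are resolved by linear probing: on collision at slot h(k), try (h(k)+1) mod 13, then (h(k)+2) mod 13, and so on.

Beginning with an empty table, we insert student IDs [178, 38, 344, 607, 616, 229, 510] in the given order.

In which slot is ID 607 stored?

178 hashes to 9; slot 9 is free → place at 9.
38 hashes to 12; slot 12 is free → place at 12.
344 hashes to 6; slot 6 is free → place at 6.
607 hashes to 9; 9 taken → place at 10.
616 hashes to 5; slot 5 is free → place at 5.
229 hashes to 8; slot 8 is free → place at 8.
510 hashes to 3; slot 3 is free → place at 3.
Table: [_, _, _, 510, _, 616, 344, _, 229, 178, 607, _, 38]

10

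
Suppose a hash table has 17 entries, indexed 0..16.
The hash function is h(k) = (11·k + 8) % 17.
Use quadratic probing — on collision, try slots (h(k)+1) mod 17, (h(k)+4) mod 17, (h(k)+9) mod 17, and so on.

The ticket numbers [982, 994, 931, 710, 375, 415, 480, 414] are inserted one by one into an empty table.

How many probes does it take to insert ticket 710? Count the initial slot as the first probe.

3

982: h=15 => slot 15
994: h=11 => slot 11
931: h=15, probe 15,16 => slot 16
710: h=15, probe 15,16,2 => slot 2
375: h=2, probe 2,3 => slot 3
415: h=0 => slot 0
480: h=1 => slot 1
414: h=6 => slot 6
Table: [415, 480, 710, 375, —, —, 414, —, —, —, —, 994, —, —, —, 982, 931]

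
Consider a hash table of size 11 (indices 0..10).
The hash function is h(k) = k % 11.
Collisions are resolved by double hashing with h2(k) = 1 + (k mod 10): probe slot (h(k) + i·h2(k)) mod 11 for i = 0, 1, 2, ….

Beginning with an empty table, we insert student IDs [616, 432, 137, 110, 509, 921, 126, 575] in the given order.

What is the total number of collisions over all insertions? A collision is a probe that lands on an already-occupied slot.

Insert 616: h=0, slot 0 empty → index 0.
Insert 432: h=3, slot 3 empty → index 3.
Insert 137: h=5, slot 5 empty → index 5.
Insert 110: h=0, h2=1, slot 0 occupied → index 1.
Insert 509: h=3, h2=10, slot 3 occupied → index 2.
Insert 921: h=8, slot 8 empty → index 8.
Insert 126: h=5, h2=7, slots 5,1,8 occupied → index 4.
Insert 575: h=3, h2=6, slot 3 occupied → index 9.
Table: [616, 110, 509, 432, 126, 137, ∅, ∅, 921, 575, ∅]

6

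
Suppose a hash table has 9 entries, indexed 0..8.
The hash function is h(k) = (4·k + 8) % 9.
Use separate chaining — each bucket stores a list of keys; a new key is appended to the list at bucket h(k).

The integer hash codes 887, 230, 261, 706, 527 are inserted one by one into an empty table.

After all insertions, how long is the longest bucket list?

3

Insert 887: h=1, bucket 1 empty → new chain.
Insert 230: h=1, bucket 1 nonempty → append to chain.
Insert 261: h=8, bucket 8 empty → new chain.
Insert 706: h=6, bucket 6 empty → new chain.
Insert 527: h=1, bucket 1 nonempty → append to chain.
Final buckets:
0: .
1: 887 -> 230 -> 527
2: .
3: .
4: .
5: .
6: 706
7: .
8: 261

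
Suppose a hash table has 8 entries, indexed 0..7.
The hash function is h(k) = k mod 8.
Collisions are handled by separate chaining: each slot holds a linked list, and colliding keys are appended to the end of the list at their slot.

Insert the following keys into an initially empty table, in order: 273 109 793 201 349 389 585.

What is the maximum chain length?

Insert 273: h=1, bucket 1 empty → new chain.
Insert 109: h=5, bucket 5 empty → new chain.
Insert 793: h=1, bucket 1 nonempty → append to chain.
Insert 201: h=1, bucket 1 nonempty → append to chain.
Insert 349: h=5, bucket 5 nonempty → append to chain.
Insert 389: h=5, bucket 5 nonempty → append to chain.
Insert 585: h=1, bucket 1 nonempty → append to chain.
Final buckets:
0: -
1: 273 -> 793 -> 201 -> 585
2: -
3: -
4: -
5: 109 -> 349 -> 389
6: -
7: -

4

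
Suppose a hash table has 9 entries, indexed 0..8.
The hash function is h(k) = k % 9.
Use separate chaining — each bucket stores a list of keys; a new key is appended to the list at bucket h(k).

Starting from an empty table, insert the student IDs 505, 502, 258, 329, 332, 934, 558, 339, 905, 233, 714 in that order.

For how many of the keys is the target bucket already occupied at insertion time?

4

Insert 505: h=1, bucket 1 empty -> new chain.
Insert 502: h=7, bucket 7 empty -> new chain.
Insert 258: h=6, bucket 6 empty -> new chain.
Insert 329: h=5, bucket 5 empty -> new chain.
Insert 332: h=8, bucket 8 empty -> new chain.
Insert 934: h=7, bucket 7 nonempty -> append to chain.
Insert 558: h=0, bucket 0 empty -> new chain.
Insert 339: h=6, bucket 6 nonempty -> append to chain.
Insert 905: h=5, bucket 5 nonempty -> append to chain.
Insert 233: h=8, bucket 8 nonempty -> append to chain.
Insert 714: h=3, bucket 3 empty -> new chain.
Final buckets:
0: 558
1: 505
2: _
3: 714
4: _
5: 329 -> 905
6: 258 -> 339
7: 502 -> 934
8: 332 -> 233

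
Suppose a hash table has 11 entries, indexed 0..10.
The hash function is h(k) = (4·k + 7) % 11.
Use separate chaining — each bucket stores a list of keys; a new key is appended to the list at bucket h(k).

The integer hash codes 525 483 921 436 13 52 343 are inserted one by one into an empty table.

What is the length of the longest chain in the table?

525 -> bucket 6
483 -> bucket 3
921 -> bucket 6 (collision)
436 -> bucket 2
13 -> bucket 4
52 -> bucket 6 (collision)
343 -> bucket 4 (collision)
Final buckets:
0: ∅
1: ∅
2: 436
3: 483
4: 13 -> 343
5: ∅
6: 525 -> 921 -> 52
7: ∅
8: ∅
9: ∅
10: ∅

3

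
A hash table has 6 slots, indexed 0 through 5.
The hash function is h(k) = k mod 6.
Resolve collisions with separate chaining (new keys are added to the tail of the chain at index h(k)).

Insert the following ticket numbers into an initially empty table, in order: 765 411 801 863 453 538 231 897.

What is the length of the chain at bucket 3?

6

Insert 765: h=3, bucket 3 empty → new chain.
Insert 411: h=3, bucket 3 nonempty → append to chain.
Insert 801: h=3, bucket 3 nonempty → append to chain.
Insert 863: h=5, bucket 5 empty → new chain.
Insert 453: h=3, bucket 3 nonempty → append to chain.
Insert 538: h=4, bucket 4 empty → new chain.
Insert 231: h=3, bucket 3 nonempty → append to chain.
Insert 897: h=3, bucket 3 nonempty → append to chain.
Final buckets:
0: .
1: .
2: .
3: 765 -> 411 -> 801 -> 453 -> 231 -> 897
4: 538
5: 863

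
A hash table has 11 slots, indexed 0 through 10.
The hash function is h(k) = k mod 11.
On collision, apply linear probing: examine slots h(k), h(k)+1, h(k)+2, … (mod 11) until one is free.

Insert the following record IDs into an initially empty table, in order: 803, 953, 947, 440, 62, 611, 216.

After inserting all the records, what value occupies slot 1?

803 hashes to 0; slot 0 is free => place at 0.
953 hashes to 7; slot 7 is free => place at 7.
947 hashes to 1; slot 1 is free => place at 1.
440 hashes to 0; 0,1 taken => place at 2.
62 hashes to 7; 7 taken => place at 8.
611 hashes to 6; slot 6 is free => place at 6.
216 hashes to 7; 7,8 taken => place at 9.
Table: [803, 947, 440, —, —, —, 611, 953, 62, 216, —]

947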